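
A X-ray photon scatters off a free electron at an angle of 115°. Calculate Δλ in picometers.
3.4517 pm

Using the Compton scattering formula:
Δλ = λ_C(1 - cos θ)

where λ_C = h/(m_e·c) ≈ 2.4263 pm is the Compton wavelength of an electron.

For θ = 115°:
cos(115°) = -0.4226
1 - cos(115°) = 1.4226

Δλ = 2.4263 × 1.4226
Δλ = 3.4517 pm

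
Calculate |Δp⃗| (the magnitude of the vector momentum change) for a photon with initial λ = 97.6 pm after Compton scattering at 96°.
9.9563e-24 kg·m/s

Photon momentum magnitude is p = h/λ.

Initial momentum:
p₀ = h/λ = 6.6261e-34/9.7600e-11 = 6.7890e-24 kg·m/s

After scattering:
λ' = λ + Δλ = 97.6 + 2.6799 = 100.2799 pm
p' = h/λ' = 6.6261e-34/1.0028e-10 = 6.6076e-24 kg·m/s

Momentum is a vector; the scattered photon's direction makes angle θ = 96° with the incident direction. The magnitude of the vector change Δp⃗ = p⃗₀ − p⃗' is found from the law of cosines:
|Δp⃗|² = p₀² + p'² − 2p₀p'cos θ
|Δp⃗|² = (6.7890e-24)² + (6.6076e-24)² − 2·6.7890e-24·6.6076e-24·cos(96°)
|Δp⃗| = 9.9563e-24 kg·m/s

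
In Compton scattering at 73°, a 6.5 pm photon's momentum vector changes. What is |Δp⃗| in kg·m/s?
1.0994e-22 kg·m/s

Photon momentum magnitude is p = h/λ.

Initial momentum:
p₀ = h/λ = 6.6261e-34/6.5000e-12 = 1.0194e-22 kg·m/s

After scattering:
λ' = λ + Δλ = 6.5 + 1.7169 = 8.2169 pm
p' = h/λ' = 6.6261e-34/8.2169e-12 = 8.0639e-23 kg·m/s

Momentum is a vector; the scattered photon's direction makes angle θ = 73° with the incident direction. The magnitude of the vector change Δp⃗ = p⃗₀ − p⃗' is found from the law of cosines:
|Δp⃗|² = p₀² + p'² − 2p₀p'cos θ
|Δp⃗|² = (1.0194e-22)² + (8.0639e-23)² − 2·1.0194e-22·8.0639e-23·cos(73°)
|Δp⃗| = 1.0994e-22 kg·m/s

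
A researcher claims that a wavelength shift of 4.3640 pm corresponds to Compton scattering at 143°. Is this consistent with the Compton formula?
Yes, consistent

Calculate the expected shift for θ = 143°:

Δλ_expected = λ_C(1 - cos(143°))
Δλ_expected = 2.4263 × (1 - cos(143°))
Δλ_expected = 2.4263 × 1.7986
Δλ_expected = 4.3640 pm

Given shift: 4.3640 pm
Expected shift: 4.3640 pm
Difference: 0.0000 pm

The values match. This is consistent with Compton scattering at the stated angle.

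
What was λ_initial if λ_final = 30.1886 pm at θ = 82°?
28.1000 pm

From λ' = λ + Δλ, we have λ = λ' - Δλ

First calculate the Compton shift:
Δλ = λ_C(1 - cos θ)
Δλ = 2.4263 × (1 - cos(82°))
Δλ = 2.4263 × 0.8608
Δλ = 2.0886 pm

Initial wavelength:
λ = λ' - Δλ
λ = 30.1886 - 2.0886
λ = 28.1000 pm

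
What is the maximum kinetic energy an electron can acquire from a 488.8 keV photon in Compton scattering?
321.0071 keV

Maximum energy transfer occurs at θ = 180° (backscattering).

Initial photon: E₀ = 488.8 keV → λ₀ = 2.5365 pm

Maximum Compton shift (at 180°):
Δλ_max = 2λ_C = 2 × 2.4263 = 4.8526 pm

Final wavelength:
λ' = 2.5365 + 4.8526 = 7.3891 pm

Minimum photon energy (maximum energy to electron):
E'_min = hc/λ' = 167.7929 keV

Maximum electron kinetic energy:
K_max = E₀ - E'_min = 488.8000 - 167.7929 = 321.0071 keV

(Intermediate values are shown rounded; full precision is carried through to the final answer.)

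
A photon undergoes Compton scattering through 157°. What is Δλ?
4.6597 pm

Using the Compton scattering formula:
Δλ = λ_C(1 - cos θ)

where λ_C = h/(m_e·c) ≈ 2.4263 pm is the Compton wavelength of an electron.

For θ = 157°:
cos(157°) = -0.9205
1 - cos(157°) = 1.9205

Δλ = 2.4263 × 1.9205
Δλ = 4.6597 pm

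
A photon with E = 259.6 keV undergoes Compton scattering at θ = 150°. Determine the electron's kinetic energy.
126.3342 keV

By energy conservation: K_e = E_initial - E_final

First find the scattered photon energy:
Initial wavelength: λ = hc/E = 4.7760 pm
Compton shift: Δλ = λ_C(1 - cos(150°)) = 4.5276 pm
Final wavelength: λ' = 4.7760 + 4.5276 = 9.3035 pm
Final photon energy: E' = hc/λ' = 133.2658 keV

Electron kinetic energy:
K_e = E - E' = 259.6000 - 133.2658 = 126.3342 keV

(Intermediate values are shown rounded; full precision is carried through to the final answer.)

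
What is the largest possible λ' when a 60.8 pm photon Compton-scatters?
65.6526 pm (at θ = 180°)

The Compton shift is Δλ = λ_C(1 − cos θ).

Since cos θ ranges from −1 to 1, the factor (1 − cos θ) ranges from 0 to 2; the maximum shift occurs at θ = 180° (backscattering):
Δλ_max = 2λ_C = 2 × 2.4263 pm = 4.8526 pm

Maximum scattered wavelength:
λ'_max = λ₀ + Δλ_max = 60.8 + 4.8526 = 65.6526 pm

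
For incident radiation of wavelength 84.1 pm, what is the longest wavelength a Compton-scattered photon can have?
88.9526 pm (at θ = 180°)

The Compton shift is Δλ = λ_C(1 − cos θ).

Since cos θ ranges from −1 to 1, the factor (1 − cos θ) ranges from 0 to 2; the maximum shift occurs at θ = 180° (backscattering):
Δλ_max = 2λ_C = 2 × 2.4263 pm = 4.8526 pm

Maximum scattered wavelength:
λ'_max = λ₀ + Δλ_max = 84.1 + 4.8526 = 88.9526 pm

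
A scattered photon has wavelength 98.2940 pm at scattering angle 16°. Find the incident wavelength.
98.2000 pm

From λ' = λ + Δλ, we have λ = λ' - Δλ

First calculate the Compton shift:
Δλ = λ_C(1 - cos θ)
Δλ = 2.4263 × (1 - cos(16°))
Δλ = 2.4263 × 0.0387
Δλ = 0.0940 pm

Initial wavelength:
λ = λ' - Δλ
λ = 98.2940 - 0.0940
λ = 98.2000 pm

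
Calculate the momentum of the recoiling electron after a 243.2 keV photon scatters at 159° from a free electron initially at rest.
1.9468e-22 kg·m/s

The electron is initially at rest, so by conservation of momentum:
p⃗_e = p⃗₀ − p⃗'  (incident photon momentum minus scattered photon momentum)

Photon momentum magnitudes (p = h/λ = E/c):
λ₀ = hc/E₀ = 5.0980 pm → p₀ = h/λ₀ = 1.2997e-22 kg·m/s
Δλ = λ_C(1 − cos 159°) = 4.6915 pm
λ' = 9.7895 pm → p' = h/λ' = 6.7685e-23 kg·m/s

The scattered photon makes angle θ = 159° with the incident direction, so by the law of cosines:
|p⃗_e|² = p₀² + p'² − 2p₀p'cos θ
|p⃗_e|² = (1.2997e-22)² + (6.7685e-23)² − 2·1.2997e-22·6.7685e-23·cos(159°)
|p⃗_e| = 1.9468e-22 kg·m/s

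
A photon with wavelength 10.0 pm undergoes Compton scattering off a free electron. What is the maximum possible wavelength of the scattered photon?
14.8526 pm (at θ = 180°)

The Compton shift is Δλ = λ_C(1 − cos θ).

Since cos θ ranges from −1 to 1, the factor (1 − cos θ) ranges from 0 to 2; the maximum shift occurs at θ = 180° (backscattering):
Δλ_max = 2λ_C = 2 × 2.4263 pm = 4.8526 pm

Maximum scattered wavelength:
λ'_max = λ₀ + Δλ_max = 10.0 + 4.8526 = 14.8526 pm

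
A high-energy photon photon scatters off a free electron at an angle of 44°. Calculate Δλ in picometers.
0.6810 pm

Using the Compton scattering formula:
Δλ = λ_C(1 - cos θ)

where λ_C = h/(m_e·c) ≈ 2.4263 pm is the Compton wavelength of an electron.

For θ = 44°:
cos(44°) = 0.7193
1 - cos(44°) = 0.2807

Δλ = 2.4263 × 0.2807
Δλ = 0.6810 pm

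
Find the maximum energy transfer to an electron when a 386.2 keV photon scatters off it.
232.4304 keV

Maximum energy transfer occurs at θ = 180° (backscattering).

Initial photon: E₀ = 386.2 keV → λ₀ = 3.2104 pm

Maximum Compton shift (at 180°):
Δλ_max = 2λ_C = 2 × 2.4263 = 4.8526 pm

Final wavelength:
λ' = 3.2104 + 4.8526 = 8.0630 pm

Minimum photon energy (maximum energy to electron):
E'_min = hc/λ' = 153.7696 keV

Maximum electron kinetic energy:
K_max = E₀ - E'_min = 386.2000 - 153.7696 = 232.4304 keV

(Intermediate values are shown rounded; full precision is carried through to the final answer.)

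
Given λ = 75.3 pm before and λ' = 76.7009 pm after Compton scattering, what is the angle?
65.00°

First find the wavelength shift:
Δλ = λ' - λ = 76.7009 - 75.3 = 1.4009 pm

Using Δλ = λ_C(1 - cos θ), with λ_C = h/(m_e·c) ≈ 2.42631024 pm:
cos θ = 1 - Δλ/λ_C
cos θ = 1 - 1.4009/2.42631024
cos θ = 0.422621

θ = arccos(0.422621)
θ = 65.00°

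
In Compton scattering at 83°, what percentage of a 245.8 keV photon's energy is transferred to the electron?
0.2970 (or 29.70%)

Calculate initial and final photon energies:

Initial: E₀ = 245.8 keV → λ₀ = 5.0441 pm
Compton shift: Δλ = 2.1306 pm
Final wavelength: λ' = 7.1747 pm
Final energy: E' = 172.8069 keV

Fractional energy loss:
(E₀ - E')/E₀ = (245.8000 - 172.8069)/245.8000
= 72.9931/245.8000
= 0.2970
= 29.70%

(Intermediate values are shown rounded; full precision is carried through to the final answer.)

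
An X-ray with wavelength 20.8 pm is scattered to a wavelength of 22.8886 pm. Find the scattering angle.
82.00°

First find the wavelength shift:
Δλ = λ' - λ = 22.8886 - 20.8 = 2.0886 pm

Using Δλ = λ_C(1 - cos θ), with λ_C = h/(m_e·c) ≈ 2.42631024 pm:
cos θ = 1 - Δλ/λ_C
cos θ = 1 - 2.0886/2.42631024
cos θ = 0.139187

θ = arccos(0.139187)
θ = 82.00°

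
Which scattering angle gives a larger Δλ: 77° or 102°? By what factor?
102° produces the larger shift by a factor of 1.558

Calculate both shifts using Δλ = λ_C(1 - cos θ):

For θ₁ = 77°:
Δλ₁ = 2.4263 × (1 - cos(77°))
Δλ₁ = 2.4263 × 0.7750
Δλ₁ = 1.8805 pm

For θ₂ = 102°:
Δλ₂ = 2.4263 × (1 - cos(102°))
Δλ₂ = 2.4263 × 1.2079
Δλ₂ = 2.9308 pm

The 102° angle produces the larger shift.
Ratio: 2.9308/1.8805 = 1.558

(Intermediate values are shown rounded; full precision is carried through to the final answer.)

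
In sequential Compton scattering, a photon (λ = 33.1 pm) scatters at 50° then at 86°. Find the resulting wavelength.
36.2238 pm

Apply Compton shift twice:

First scattering at θ₁ = 50°:
Δλ₁ = λ_C(1 - cos(50°))
Δλ₁ = 2.4263 × 0.3572
Δλ₁ = 0.8667 pm

After first scattering:
λ₁ = 33.1 + 0.8667 = 33.9667 pm

Second scattering at θ₂ = 86°:
Δλ₂ = λ_C(1 - cos(86°))
Δλ₂ = 2.4263 × 0.9302
Δλ₂ = 2.2571 pm

Final wavelength:
λ₂ = 33.9667 + 2.2571 = 36.2238 pm

Total shift: Δλ_total = 0.8667 + 2.2571 = 3.1238 pm

(Intermediate values are shown rounded; full precision is carried through to the final answer.)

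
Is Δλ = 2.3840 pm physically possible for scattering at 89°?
Yes, consistent

Calculate the expected shift for θ = 89°:

Δλ_expected = λ_C(1 - cos(89°))
Δλ_expected = 2.4263 × (1 - cos(89°))
Δλ_expected = 2.4263 × 0.9825
Δλ_expected = 2.3840 pm

Given shift: 2.3840 pm
Expected shift: 2.3840 pm
Difference: 0.0000 pm

The values match. This is consistent with Compton scattering at the stated angle.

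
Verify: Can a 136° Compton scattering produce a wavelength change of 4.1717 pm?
Yes, consistent

Calculate the expected shift for θ = 136°:

Δλ_expected = λ_C(1 - cos(136°))
Δλ_expected = 2.4263 × (1 - cos(136°))
Δλ_expected = 2.4263 × 1.7193
Δλ_expected = 4.1717 pm

Given shift: 4.1717 pm
Expected shift: 4.1717 pm
Difference: 0.0000 pm

The values match. This is consistent with Compton scattering at the stated angle.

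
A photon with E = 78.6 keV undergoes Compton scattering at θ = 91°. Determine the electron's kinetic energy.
10.6364 keV

By energy conservation: K_e = E_initial - E_final

First find the scattered photon energy:
Initial wavelength: λ = hc/E = 15.7741 pm
Compton shift: Δλ = λ_C(1 - cos(91°)) = 2.4687 pm
Final wavelength: λ' = 15.7741 + 2.4687 = 18.2427 pm
Final photon energy: E' = hc/λ' = 67.9636 keV

Electron kinetic energy:
K_e = E - E' = 78.6000 - 67.9636 = 10.6364 keV

(Intermediate values are shown rounded; full precision is carried through to the final answer.)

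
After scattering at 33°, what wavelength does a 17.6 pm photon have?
17.9914 pm

Using the Compton scattering formula:
λ' = λ + Δλ = λ + λ_C(1 - cos θ)

Given:
- Initial wavelength λ = 17.6 pm
- Scattering angle θ = 33°
- Compton wavelength λ_C ≈ 2.4263 pm

Calculate the shift:
Δλ = 2.4263 × (1 - cos(33°))
Δλ = 2.4263 × 0.1613
Δλ = 0.3914 pm

Final wavelength:
λ' = 17.6 + 0.3914 = 17.9914 pm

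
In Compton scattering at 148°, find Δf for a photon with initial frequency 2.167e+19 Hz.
5.304e+18 Hz (decrease)

Convert frequency to wavelength (c = 299792458 m/s):
λ₀ = c/f₀ = 299792458/2.167e+19 = 1.3834447e-11 m = 13.8344 pm

Calculate Compton shift:
Δλ = λ_C(1 - cos(148°)) = 4.4839 pm

Final wavelength:
λ' = λ₀ + Δλ = 13.8344 + 4.4839 = 18.3184 pm

Final frequency:
f' = c/λ' = 299792458/1.8318385e-11 = 1.6365660e+19 Hz

Frequency shift (decrease):
Δf = f₀ - f' = 2.167e+19 - 1.6365660e+19 = 5.304e+18 Hz

(Intermediate values are shown rounded; full precision is carried through to the final answer.)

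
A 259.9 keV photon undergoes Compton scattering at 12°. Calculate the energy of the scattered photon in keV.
257.0431 keV

First convert energy to wavelength:
λ = hc/E, with hc ≈ 1239.842 keV·pm (i.e. 1239.842 eV·nm)

For E = 259.9 keV = 259900 eV:
λ = 1239.842 keV·pm / 259.9 keV
λ = 4.7705 pm

Calculate the Compton shift:
Δλ = λ_C(1 - cos(12°)) = 2.4263 × 0.0219
Δλ = 0.0530 pm

Final wavelength:
λ' = 4.7705 + 0.0530 = 4.8235 pm

Final energy:
E' = hc/λ' = 1239.842 / 4.8235 = 257.0431 keV

(Intermediate values are shown rounded; full precision is carried through to the final answer.)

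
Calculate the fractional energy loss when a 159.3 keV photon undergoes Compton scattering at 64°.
0.1490 (or 14.90%)

Calculate initial and final photon energies:

Initial: E₀ = 159.3 keV → λ₀ = 7.7831 pm
Compton shift: Δλ = 1.3627 pm
Final wavelength: λ' = 9.1457 pm
Final energy: E' = 135.5648 keV

Fractional energy loss:
(E₀ - E')/E₀ = (159.3000 - 135.5648)/159.3000
= 23.7352/159.3000
= 0.1490
= 14.90%

(Intermediate values are shown rounded; full precision is carried through to the final answer.)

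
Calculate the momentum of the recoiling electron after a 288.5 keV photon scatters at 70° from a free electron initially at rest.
1.5670e-22 kg·m/s

The electron is initially at rest, so by conservation of momentum:
p⃗_e = p⃗₀ − p⃗'  (incident photon momentum minus scattered photon momentum)

Photon momentum magnitudes (p = h/λ = E/c):
λ₀ = hc/E₀ = 4.2975 pm → p₀ = h/λ₀ = 1.5418e-22 kg·m/s
Δλ = λ_C(1 − cos 70°) = 1.5965 pm
λ' = 5.8940 pm → p' = h/λ' = 1.1242e-22 kg·m/s

The scattered photon makes angle θ = 70° with the incident direction, so by the law of cosines:
|p⃗_e|² = p₀² + p'² − 2p₀p'cos θ
|p⃗_e|² = (1.5418e-22)² + (1.1242e-22)² − 2·1.5418e-22·1.1242e-22·cos(70°)
|p⃗_e| = 1.5670e-22 kg·m/s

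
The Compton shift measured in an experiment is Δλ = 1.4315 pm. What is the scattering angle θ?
65.79°

From the Compton formula Δλ = λ_C(1 - cos θ), we can solve for θ:

cos θ = 1 - Δλ/λ_C

Given:
- Δλ = 1.4315 pm
- λ_C = h/(m_e·c) ≈ 2.42631024 pm

cos θ = 1 - 1.4315/2.42631024
cos θ = 1 - 0.589991
cos θ = 0.410009

θ = arccos(0.410009)
θ = 65.79°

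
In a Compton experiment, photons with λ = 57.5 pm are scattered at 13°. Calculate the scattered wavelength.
57.5622 pm

Using the Compton scattering formula:
λ' = λ + Δλ = λ + λ_C(1 - cos θ)

Given:
- Initial wavelength λ = 57.5 pm
- Scattering angle θ = 13°
- Compton wavelength λ_C ≈ 2.4263 pm

Calculate the shift:
Δλ = 2.4263 × (1 - cos(13°))
Δλ = 2.4263 × 0.0256
Δλ = 0.0622 pm

Final wavelength:
λ' = 57.5 + 0.0622 = 57.5622 pm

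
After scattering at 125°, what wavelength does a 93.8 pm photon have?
97.6180 pm

Using the Compton scattering formula:
λ' = λ + Δλ = λ + λ_C(1 - cos θ)

Given:
- Initial wavelength λ = 93.8 pm
- Scattering angle θ = 125°
- Compton wavelength λ_C ≈ 2.4263 pm

Calculate the shift:
Δλ = 2.4263 × (1 - cos(125°))
Δλ = 2.4263 × 1.5736
Δλ = 3.8180 pm

Final wavelength:
λ' = 93.8 + 3.8180 = 97.6180 pm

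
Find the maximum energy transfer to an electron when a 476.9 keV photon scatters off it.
310.5322 keV

Maximum energy transfer occurs at θ = 180° (backscattering).

Initial photon: E₀ = 476.9 keV → λ₀ = 2.5998 pm

Maximum Compton shift (at 180°):
Δλ_max = 2λ_C = 2 × 2.4263 = 4.8526 pm

Final wavelength:
λ' = 2.5998 + 4.8526 = 7.4524 pm

Minimum photon energy (maximum energy to electron):
E'_min = hc/λ' = 166.3678 keV

Maximum electron kinetic energy:
K_max = E₀ - E'_min = 476.9000 - 166.3678 = 310.5322 keV

(Intermediate values are shown rounded; full precision is carried through to the final answer.)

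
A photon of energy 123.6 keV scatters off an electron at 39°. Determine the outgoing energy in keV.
117.2783 keV

First convert energy to wavelength:
λ = hc/E, with hc ≈ 1239.842 keV·pm (i.e. 1239.842 eV·nm)

For E = 123.6 keV = 123600 eV:
λ = 1239.842 keV·pm / 123.6 keV
λ = 10.0311 pm

Calculate the Compton shift:
Δλ = λ_C(1 - cos(39°)) = 2.4263 × 0.2229
Δλ = 0.5407 pm

Final wavelength:
λ' = 10.0311 + 0.5407 = 10.5718 pm

Final energy:
E' = hc/λ' = 1239.842 / 10.5718 = 117.2783 keV

(Intermediate values are shown rounded; full precision is carried through to the final answer.)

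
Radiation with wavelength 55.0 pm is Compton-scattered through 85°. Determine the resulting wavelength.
57.2148 pm

Using the Compton scattering formula:
λ' = λ + Δλ = λ + λ_C(1 - cos θ)

Given:
- Initial wavelength λ = 55.0 pm
- Scattering angle θ = 85°
- Compton wavelength λ_C ≈ 2.4263 pm

Calculate the shift:
Δλ = 2.4263 × (1 - cos(85°))
Δλ = 2.4263 × 0.9128
Δλ = 2.2148 pm

Final wavelength:
λ' = 55.0 + 2.2148 = 57.2148 pm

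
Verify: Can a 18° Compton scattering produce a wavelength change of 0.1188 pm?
Yes, consistent

Calculate the expected shift for θ = 18°:

Δλ_expected = λ_C(1 - cos(18°))
Δλ_expected = 2.4263 × (1 - cos(18°))
Δλ_expected = 2.4263 × 0.0489
Δλ_expected = 0.1188 pm

Given shift: 0.1188 pm
Expected shift: 0.1188 pm
Difference: 0.0000 pm

The values match. This is consistent with Compton scattering at the stated angle.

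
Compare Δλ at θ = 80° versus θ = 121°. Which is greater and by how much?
121° produces the larger shift by a factor of 1.833

Calculate both shifts using Δλ = λ_C(1 - cos θ):

For θ₁ = 80°:
Δλ₁ = 2.4263 × (1 - cos(80°))
Δλ₁ = 2.4263 × 0.8264
Δλ₁ = 2.0050 pm

For θ₂ = 121°:
Δλ₂ = 2.4263 × (1 - cos(121°))
Δλ₂ = 2.4263 × 1.5150
Δλ₂ = 3.6760 pm

The 121° angle produces the larger shift.
Ratio: 3.6760/2.0050 = 1.833

(Intermediate values are shown rounded; full precision is carried through to the final answer.)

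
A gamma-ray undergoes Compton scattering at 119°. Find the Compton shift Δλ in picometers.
3.6026 pm

Using the Compton scattering formula:
Δλ = λ_C(1 - cos θ)

where λ_C = h/(m_e·c) ≈ 2.4263 pm is the Compton wavelength of an electron.

For θ = 119°:
cos(119°) = -0.4848
1 - cos(119°) = 1.4848

Δλ = 2.4263 × 1.4848
Δλ = 3.6026 pm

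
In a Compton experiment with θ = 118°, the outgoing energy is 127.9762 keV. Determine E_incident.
202.5001 keV

Convert final energy to wavelength (hc ≈ 1239.842 keV·pm):
λ' = hc/E' = 1239.842 / 127.9762 = 9.6881 pm

Calculate the Compton shift:
Δλ = λ_C(1 - cos(118°))
Δλ = 2.4263 × (1 - cos(118°))
Δλ = 3.5654 pm

Initial wavelength:
λ = λ' - Δλ = 9.6881 - 3.5654 = 6.1227 pm

Initial energy:
E = hc/λ = 1239.842 / 6.1227 = 202.5001 keV

(Intermediate values are shown rounded; full precision is carried through to the final answer.)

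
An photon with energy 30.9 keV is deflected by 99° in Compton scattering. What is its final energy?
28.8804 keV

First convert energy to wavelength:
λ = hc/E, with hc ≈ 1239.842 keV·pm (i.e. 1239.842 eV·nm)

For E = 30.9 keV = 30900 eV:
λ = 1239.842 keV·pm / 30.9 keV
λ = 40.1243 pm

Calculate the Compton shift:
Δλ = λ_C(1 - cos(99°)) = 2.4263 × 1.1564
Δλ = 2.8059 pm

Final wavelength:
λ' = 40.1243 + 2.8059 = 42.9302 pm

Final energy:
E' = hc/λ' = 1239.842 / 42.9302 = 28.8804 keV

(Intermediate values are shown rounded; full precision is carried through to the final answer.)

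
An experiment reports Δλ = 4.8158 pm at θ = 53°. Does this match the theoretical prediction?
No, inconsistent

Calculate the expected shift for θ = 53°:

Δλ_expected = λ_C(1 - cos(53°))
Δλ_expected = 2.4263 × (1 - cos(53°))
Δλ_expected = 2.4263 × 0.3982
Δλ_expected = 0.9661 pm

Given shift: 4.8158 pm
Expected shift: 0.9661 pm
Difference: 3.8496 pm

The values do not match. The given shift corresponds to θ ≈ 170.0°, not 53°.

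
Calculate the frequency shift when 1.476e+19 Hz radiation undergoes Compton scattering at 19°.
9.544e+16 Hz (decrease)

Convert frequency to wavelength (c = 299792458 m/s):
λ₀ = c/f₀ = 299792458/1.476e+19 = 2.0311142e-11 m = 20.3111 pm

Calculate Compton shift:
Δλ = λ_C(1 - cos(19°)) = 0.1322 pm

Final wavelength:
λ' = λ₀ + Δλ = 20.3111 + 0.1322 = 20.4433 pm

Final frequency:
f' = c/λ' = 299792458/2.0443331e-11 = 1.4664560e+19 Hz

Frequency shift (decrease):
Δf = f₀ - f' = 1.476e+19 - 1.4664560e+19 = 9.544e+16 Hz

(Intermediate values are shown rounded; full precision is carried through to the final answer.)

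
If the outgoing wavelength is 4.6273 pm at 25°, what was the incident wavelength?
4.4000 pm

From λ' = λ + Δλ, we have λ = λ' - Δλ

First calculate the Compton shift:
Δλ = λ_C(1 - cos θ)
Δλ = 2.4263 × (1 - cos(25°))
Δλ = 2.4263 × 0.0937
Δλ = 0.2273 pm

Initial wavelength:
λ = λ' - Δλ
λ = 4.6273 - 0.2273
λ = 4.4000 pm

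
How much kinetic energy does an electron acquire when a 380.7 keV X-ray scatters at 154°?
223.0356 keV

By energy conservation: K_e = E_initial - E_final

First find the scattered photon energy:
Initial wavelength: λ = hc/E = 3.2567 pm
Compton shift: Δλ = λ_C(1 - cos(154°)) = 4.6071 pm
Final wavelength: λ' = 3.2567 + 4.6071 = 7.8638 pm
Final photon energy: E' = hc/λ' = 157.6644 keV

Electron kinetic energy:
K_e = E - E' = 380.7000 - 157.6644 = 223.0356 keV

(Intermediate values are shown rounded; full precision is carried through to the final answer.)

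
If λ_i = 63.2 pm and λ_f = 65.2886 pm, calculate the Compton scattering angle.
82.00°

First find the wavelength shift:
Δλ = λ' - λ = 65.2886 - 63.2 = 2.0886 pm

Using Δλ = λ_C(1 - cos θ), with λ_C = h/(m_e·c) ≈ 2.42631024 pm:
cos θ = 1 - Δλ/λ_C
cos θ = 1 - 2.0886/2.42631024
cos θ = 0.139187

θ = arccos(0.139187)
θ = 82.00°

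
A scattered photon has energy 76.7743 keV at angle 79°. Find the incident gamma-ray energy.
87.4000 keV

Convert final energy to wavelength (hc ≈ 1239.842 keV·pm):
λ' = hc/E' = 1239.842 / 76.7743 = 16.1492 pm

Calculate the Compton shift:
Δλ = λ_C(1 - cos(79°))
Δλ = 2.4263 × (1 - cos(79°))
Δλ = 1.9633 pm

Initial wavelength:
λ = λ' - Δλ = 16.1492 - 1.9633 = 14.1858 pm

Initial energy:
E = hc/λ = 1239.842 / 14.1858 = 87.4000 keV

(Intermediate values are shown rounded; full precision is carried through to the final answer.)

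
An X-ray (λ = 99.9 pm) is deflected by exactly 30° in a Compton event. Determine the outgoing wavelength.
100.2251 pm

Using the Compton formula: λ' = λ + λ_C(1 − cos θ)

For θ = 30°, cos θ = √3/2 (exact) ≈ 0.8660, so:
1 − cos 30° = 1 − (√3/2) ≈ 0.1340

Δλ = λ_C × 0.1340 = 2.4263 × 0.1340 = 0.3251 pm

λ' = 99.9 + 0.3251 = 100.2251 pm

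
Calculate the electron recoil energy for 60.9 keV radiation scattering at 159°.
11.4055 keV

By energy conservation: K_e = E_initial - E_final

First find the scattered photon energy:
Initial wavelength: λ = hc/E = 20.3587 pm
Compton shift: Δλ = λ_C(1 - cos(159°)) = 4.6915 pm
Final wavelength: λ' = 20.3587 + 4.6915 = 25.0501 pm
Final photon energy: E' = hc/λ' = 49.4945 keV

Electron kinetic energy:
K_e = E - E' = 60.9000 - 49.4945 = 11.4055 keV

(Intermediate values are shown rounded; full precision is carried through to the final answer.)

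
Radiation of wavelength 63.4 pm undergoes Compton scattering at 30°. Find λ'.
63.7251 pm

Using the Compton formula: λ' = λ + λ_C(1 − cos θ)

For θ = 30°, cos θ = √3/2 (exact) ≈ 0.8660, so:
1 − cos 30° = 1 − (√3/2) ≈ 0.1340

Δλ = λ_C × 0.1340 = 2.4263 × 0.1340 = 0.3251 pm

λ' = 63.4 + 0.3251 = 63.7251 pm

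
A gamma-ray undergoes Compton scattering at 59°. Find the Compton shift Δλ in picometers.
1.1767 pm

Using the Compton scattering formula:
Δλ = λ_C(1 - cos θ)

where λ_C = h/(m_e·c) ≈ 2.4263 pm is the Compton wavelength of an electron.

For θ = 59°:
cos(59°) = 0.5150
1 - cos(59°) = 0.4850

Δλ = 2.4263 × 0.4850
Δλ = 1.1767 pm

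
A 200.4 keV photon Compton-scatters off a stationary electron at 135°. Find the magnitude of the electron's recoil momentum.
1.5907e-22 kg·m/s

The electron is initially at rest, so by conservation of momentum:
p⃗_e = p⃗₀ − p⃗'  (incident photon momentum minus scattered photon momentum)

Photon momentum magnitudes (p = h/λ = E/c):
λ₀ = hc/E₀ = 6.1868 pm → p₀ = h/λ₀ = 1.0710e-22 kg·m/s
Δλ = λ_C(1 − cos 135°) = 4.1420 pm
λ' = 10.3288 pm → p' = h/λ' = 6.4151e-23 kg·m/s

The scattered photon makes angle θ = 135° with the incident direction, so by the law of cosines:
|p⃗_e|² = p₀² + p'² − 2p₀p'cos θ
|p⃗_e|² = (1.0710e-22)² + (6.4151e-23)² − 2·1.0710e-22·6.4151e-23·cos(135°)
|p⃗_e| = 1.5907e-22 kg·m/s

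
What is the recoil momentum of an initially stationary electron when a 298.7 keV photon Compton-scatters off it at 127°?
2.1936e-22 kg·m/s

The electron is initially at rest, so by conservation of momentum:
p⃗_e = p⃗₀ − p⃗'  (incident photon momentum minus scattered photon momentum)

Photon momentum magnitudes (p = h/λ = E/c):
λ₀ = hc/E₀ = 4.1508 pm → p₀ = h/λ₀ = 1.5963e-22 kg·m/s
Δλ = λ_C(1 − cos 127°) = 3.8865 pm
λ' = 8.0373 pm → p' = h/λ' = 8.2442e-23 kg·m/s

The scattered photon makes angle θ = 127° with the incident direction, so by the law of cosines:
|p⃗_e|² = p₀² + p'² − 2p₀p'cos θ
|p⃗_e|² = (1.5963e-22)² + (8.2442e-23)² − 2·1.5963e-22·8.2442e-23·cos(127°)
|p⃗_e| = 2.1936e-22 kg·m/s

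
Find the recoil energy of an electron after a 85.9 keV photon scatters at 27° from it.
1.5455 keV

By energy conservation: K_e = E_initial - E_final

First find the scattered photon energy:
Initial wavelength: λ = hc/E = 14.4336 pm
Compton shift: Δλ = λ_C(1 - cos(27°)) = 0.2645 pm
Final wavelength: λ' = 14.4336 + 0.2645 = 14.6980 pm
Final photon energy: E' = hc/λ' = 84.3545 keV

Electron kinetic energy:
K_e = E - E' = 85.9000 - 84.3545 = 1.5455 keV

(Intermediate values are shown rounded; full precision is carried through to the final answer.)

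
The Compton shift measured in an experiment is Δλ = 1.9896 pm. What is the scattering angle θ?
79.63°

From the Compton formula Δλ = λ_C(1 - cos θ), we can solve for θ:

cos θ = 1 - Δλ/λ_C

Given:
- Δλ = 1.9896 pm
- λ_C = h/(m_e·c) ≈ 2.42631024 pm

cos θ = 1 - 1.9896/2.42631024
cos θ = 1 - 0.820011
cos θ = 0.179989

θ = arccos(0.179989)
θ = 79.63°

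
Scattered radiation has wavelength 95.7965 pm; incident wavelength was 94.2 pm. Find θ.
70.00°

First find the wavelength shift:
Δλ = λ' - λ = 95.7965 - 94.2 = 1.5965 pm

Using Δλ = λ_C(1 - cos θ), with λ_C = h/(m_e·c) ≈ 2.42631024 pm:
cos θ = 1 - Δλ/λ_C
cos θ = 1 - 1.5965/2.42631024
cos θ = 0.342005

θ = arccos(0.342005)
θ = 70.00°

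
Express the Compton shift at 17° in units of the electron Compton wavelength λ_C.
0.0437 λ_C

The Compton shift formula is:
Δλ = λ_C(1 - cos θ)

Dividing both sides by λ_C:
Δλ/λ_C = 1 - cos θ

For θ = 17°:
Δλ/λ_C = 1 - cos(17°)
Δλ/λ_C = 1 - 0.9563
Δλ/λ_C = 0.0437

This means the shift is 0.0437 × λ_C = 0.1060 pm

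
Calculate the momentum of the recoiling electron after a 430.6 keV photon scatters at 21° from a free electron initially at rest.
8.2527e-23 kg·m/s

The electron is initially at rest, so by conservation of momentum:
p⃗_e = p⃗₀ − p⃗'  (incident photon momentum minus scattered photon momentum)

Photon momentum magnitudes (p = h/λ = E/c):
λ₀ = hc/E₀ = 2.8793 pm → p₀ = h/λ₀ = 2.3012e-22 kg·m/s
Δλ = λ_C(1 − cos 21°) = 0.1612 pm
λ' = 3.0405 pm → p' = h/λ' = 2.1793e-22 kg·m/s

The scattered photon makes angle θ = 21° with the incident direction, so by the law of cosines:
|p⃗_e|² = p₀² + p'² − 2p₀p'cos θ
|p⃗_e|² = (2.3012e-22)² + (2.1793e-22)² − 2·2.3012e-22·2.1793e-22·cos(21°)
|p⃗_e| = 8.2527e-23 kg·m/s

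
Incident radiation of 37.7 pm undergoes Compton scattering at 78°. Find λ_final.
39.6219 pm

Using the Compton scattering formula:
λ' = λ + Δλ = λ + λ_C(1 - cos θ)

Given:
- Initial wavelength λ = 37.7 pm
- Scattering angle θ = 78°
- Compton wavelength λ_C ≈ 2.4263 pm

Calculate the shift:
Δλ = 2.4263 × (1 - cos(78°))
Δλ = 2.4263 × 0.7921
Δλ = 1.9219 pm

Final wavelength:
λ' = 37.7 + 1.9219 = 39.6219 pm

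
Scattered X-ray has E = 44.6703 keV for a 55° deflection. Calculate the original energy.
46.3999 keV

Convert final energy to wavelength (hc ≈ 1239.842 keV·pm):
λ' = hc/E' = 1239.842 / 44.6703 = 27.7554 pm

Calculate the Compton shift:
Δλ = λ_C(1 - cos(55°))
Δλ = 2.4263 × (1 - cos(55°))
Δλ = 1.0346 pm

Initial wavelength:
λ = λ' - Δλ = 27.7554 - 1.0346 = 26.7208 pm

Initial energy:
E = hc/λ = 1239.842 / 26.7208 = 46.3999 keV

(Intermediate values are shown rounded; full precision is carried through to the final answer.)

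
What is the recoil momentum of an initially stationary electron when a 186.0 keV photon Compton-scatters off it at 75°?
1.0946e-22 kg·m/s

The electron is initially at rest, so by conservation of momentum:
p⃗_e = p⃗₀ − p⃗'  (incident photon momentum minus scattered photon momentum)

Photon momentum magnitudes (p = h/λ = E/c):
λ₀ = hc/E₀ = 6.6658 pm → p₀ = h/λ₀ = 9.9404e-23 kg·m/s
Δλ = λ_C(1 − cos 75°) = 1.7983 pm
λ' = 8.4642 pm → p' = h/λ' = 7.8284e-23 kg·m/s

The scattered photon makes angle θ = 75° with the incident direction, so by the law of cosines:
|p⃗_e|² = p₀² + p'² − 2p₀p'cos θ
|p⃗_e|² = (9.9404e-23)² + (7.8284e-23)² − 2·9.9404e-23·7.8284e-23·cos(75°)
|p⃗_e| = 1.0946e-22 kg·m/s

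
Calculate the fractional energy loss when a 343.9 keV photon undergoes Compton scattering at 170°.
0.5719 (or 57.19%)

Calculate initial and final photon energies:

Initial: E₀ = 343.9 keV → λ₀ = 3.6052 pm
Compton shift: Δλ = 4.8158 pm
Final wavelength: λ' = 8.4210 pm
Final energy: E' = 147.2322 keV

Fractional energy loss:
(E₀ - E')/E₀ = (343.9000 - 147.2322)/343.9000
= 196.6678/343.9000
= 0.5719
= 57.19%

(Intermediate values are shown rounded; full precision is carried through to the final answer.)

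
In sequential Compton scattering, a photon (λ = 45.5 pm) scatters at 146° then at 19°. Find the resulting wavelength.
50.0700 pm

Apply Compton shift twice:

First scattering at θ₁ = 146°:
Δλ₁ = λ_C(1 - cos(146°))
Δλ₁ = 2.4263 × 1.8290
Δλ₁ = 4.4378 pm

After first scattering:
λ₁ = 45.5 + 4.4378 = 49.9378 pm

Second scattering at θ₂ = 19°:
Δλ₂ = λ_C(1 - cos(19°))
Δλ₂ = 2.4263 × 0.0545
Δλ₂ = 0.1322 pm

Final wavelength:
λ₂ = 49.9378 + 0.1322 = 50.0700 pm

Total shift: Δλ_total = 4.4378 + 0.1322 = 4.5700 pm

(Intermediate values are shown rounded; full precision is carried through to the final answer.)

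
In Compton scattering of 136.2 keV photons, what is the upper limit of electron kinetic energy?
47.3589 keV

Maximum energy transfer occurs at θ = 180° (backscattering).

Initial photon: E₀ = 136.2 keV → λ₀ = 9.1031 pm

Maximum Compton shift (at 180°):
Δλ_max = 2λ_C = 2 × 2.4263 = 4.8526 pm

Final wavelength:
λ' = 9.1031 + 4.8526 = 13.9557 pm

Minimum photon energy (maximum energy to electron):
E'_min = hc/λ' = 88.8411 keV

Maximum electron kinetic energy:
K_max = E₀ - E'_min = 136.2000 - 88.8411 = 47.3589 keV

(Intermediate values are shown rounded; full precision is carried through to the final answer.)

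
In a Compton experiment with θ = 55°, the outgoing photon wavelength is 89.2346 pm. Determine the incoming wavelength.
88.2000 pm

From λ' = λ + Δλ, we have λ = λ' - Δλ

First calculate the Compton shift:
Δλ = λ_C(1 - cos θ)
Δλ = 2.4263 × (1 - cos(55°))
Δλ = 2.4263 × 0.4264
Δλ = 1.0346 pm

Initial wavelength:
λ = λ' - Δλ
λ = 89.2346 - 1.0346
λ = 88.2000 pm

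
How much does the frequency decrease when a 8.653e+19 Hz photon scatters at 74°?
2.912e+19 Hz (decrease)

Convert frequency to wavelength (c = 299792458 m/s):
λ₀ = c/f₀ = 299792458/8.653e+19 = 3.4646072e-12 m = 3.4646 pm

Calculate Compton shift:
Δλ = λ_C(1 - cos(74°)) = 1.7575 pm

Final wavelength:
λ' = λ₀ + Δλ = 3.4646 + 1.7575 = 5.2221 pm

Final frequency:
f' = c/λ' = 299792458/5.2221357e-12 = 5.7408018e+19 Hz

Frequency shift (decrease):
Δf = f₀ - f' = 8.653e+19 - 5.7408018e+19 = 2.912e+19 Hz

(Intermediate values are shown rounded; full precision is carried through to the final answer.)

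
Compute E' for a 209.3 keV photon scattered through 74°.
161.4108 keV

First convert energy to wavelength:
λ = hc/E, with hc ≈ 1239.842 keV·pm (i.e. 1239.842 eV·nm)

For E = 209.3 keV = 209300 eV:
λ = 1239.842 keV·pm / 209.3 keV
λ = 5.9238 pm

Calculate the Compton shift:
Δλ = λ_C(1 - cos(74°)) = 2.4263 × 0.7244
Δλ = 1.7575 pm

Final wavelength:
λ' = 5.9238 + 1.7575 = 7.6813 pm

Final energy:
E' = hc/λ' = 1239.842 / 7.6813 = 161.4108 keV

(Intermediate values are shown rounded; full precision is carried through to the final answer.)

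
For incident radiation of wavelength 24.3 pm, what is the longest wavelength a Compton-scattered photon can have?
29.1526 pm (at θ = 180°)

The Compton shift is Δλ = λ_C(1 − cos θ).

Since cos θ ranges from −1 to 1, the factor (1 − cos θ) ranges from 0 to 2; the maximum shift occurs at θ = 180° (backscattering):
Δλ_max = 2λ_C = 2 × 2.4263 pm = 4.8526 pm

Maximum scattered wavelength:
λ'_max = λ₀ + Δλ_max = 24.3 + 4.8526 = 29.1526 pm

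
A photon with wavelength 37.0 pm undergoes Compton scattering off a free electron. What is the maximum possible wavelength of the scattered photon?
41.8526 pm (at θ = 180°)

The Compton shift is Δλ = λ_C(1 − cos θ).

Since cos θ ranges from −1 to 1, the factor (1 − cos θ) ranges from 0 to 2; the maximum shift occurs at θ = 180° (backscattering):
Δλ_max = 2λ_C = 2 × 2.4263 pm = 4.8526 pm

Maximum scattered wavelength:
λ'_max = λ₀ + Δλ_max = 37.0 + 4.8526 = 41.8526 pm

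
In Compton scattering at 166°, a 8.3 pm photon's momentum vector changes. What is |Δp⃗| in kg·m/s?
1.2956e-22 kg·m/s

Photon momentum magnitude is p = h/λ.

Initial momentum:
p₀ = h/λ = 6.6261e-34/8.3000e-12 = 7.9832e-23 kg·m/s

After scattering:
λ' = λ + Δλ = 8.3 + 4.7805 = 13.0805 pm
p' = h/λ' = 6.6261e-34/1.3081e-11 = 5.0656e-23 kg·m/s

Momentum is a vector; the scattered photon's direction makes angle θ = 166° with the incident direction. The magnitude of the vector change Δp⃗ = p⃗₀ − p⃗' is found from the law of cosines:
|Δp⃗|² = p₀² + p'² − 2p₀p'cos θ
|Δp⃗|² = (7.9832e-23)² + (5.0656e-23)² − 2·7.9832e-23·5.0656e-23·cos(166°)
|Δp⃗| = 1.2956e-22 kg·m/s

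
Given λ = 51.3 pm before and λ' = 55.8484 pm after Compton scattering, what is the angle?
151.00°

First find the wavelength shift:
Δλ = λ' - λ = 55.8484 - 51.3 = 4.5484 pm

Using Δλ = λ_C(1 - cos θ), with λ_C = h/(m_e·c) ≈ 2.42631024 pm:
cos θ = 1 - Δλ/λ_C
cos θ = 1 - 4.5484/2.42631024
cos θ = -0.874616

θ = arccos(-0.874616)
θ = 151.00°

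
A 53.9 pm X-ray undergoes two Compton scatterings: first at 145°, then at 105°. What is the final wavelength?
61.3681 pm

Apply Compton shift twice:

First scattering at θ₁ = 145°:
Δλ₁ = λ_C(1 - cos(145°))
Δλ₁ = 2.4263 × 1.8192
Δλ₁ = 4.4138 pm

After first scattering:
λ₁ = 53.9 + 4.4138 = 58.3138 pm

Second scattering at θ₂ = 105°:
Δλ₂ = λ_C(1 - cos(105°))
Δλ₂ = 2.4263 × 1.2588
Δλ₂ = 3.0543 pm

Final wavelength:
λ₂ = 58.3138 + 3.0543 = 61.3681 pm

Total shift: Δλ_total = 4.4138 + 3.0543 = 7.4681 pm

(Intermediate values are shown rounded; full precision is carried through to the final answer.)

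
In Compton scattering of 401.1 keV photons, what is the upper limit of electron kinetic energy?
245.0218 keV

Maximum energy transfer occurs at θ = 180° (backscattering).

Initial photon: E₀ = 401.1 keV → λ₀ = 3.0911 pm

Maximum Compton shift (at 180°):
Δλ_max = 2λ_C = 2 × 2.4263 = 4.8526 pm

Final wavelength:
λ' = 3.0911 + 4.8526 = 7.9437 pm

Minimum photon energy (maximum energy to electron):
E'_min = hc/λ' = 156.0782 keV

Maximum electron kinetic energy:
K_max = E₀ - E'_min = 401.1000 - 156.0782 = 245.0218 keV

(Intermediate values are shown rounded; full precision is carried through to the final answer.)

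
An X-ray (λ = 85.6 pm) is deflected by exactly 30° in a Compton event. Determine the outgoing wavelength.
85.9251 pm

Using the Compton formula: λ' = λ + λ_C(1 − cos θ)

For θ = 30°, cos θ = √3/2 (exact) ≈ 0.8660, so:
1 − cos 30° = 1 − (√3/2) ≈ 0.1340

Δλ = λ_C × 0.1340 = 2.4263 × 0.1340 = 0.3251 pm

λ' = 85.6 + 0.3251 = 85.9251 pm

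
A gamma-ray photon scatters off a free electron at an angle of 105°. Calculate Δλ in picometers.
3.0543 pm

Using the Compton scattering formula:
Δλ = λ_C(1 - cos θ)

where λ_C = h/(m_e·c) ≈ 2.4263 pm is the Compton wavelength of an electron.

For θ = 105°:
cos(105°) = -0.2588
1 - cos(105°) = 1.2588

Δλ = 2.4263 × 1.2588
Δλ = 3.0543 pm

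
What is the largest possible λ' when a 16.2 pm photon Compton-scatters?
21.0526 pm (at θ = 180°)

The Compton shift is Δλ = λ_C(1 − cos θ).

Since cos θ ranges from −1 to 1, the factor (1 − cos θ) ranges from 0 to 2; the maximum shift occurs at θ = 180° (backscattering):
Δλ_max = 2λ_C = 2 × 2.4263 pm = 4.8526 pm

Maximum scattered wavelength:
λ'_max = λ₀ + Δλ_max = 16.2 + 4.8526 = 21.0526 pm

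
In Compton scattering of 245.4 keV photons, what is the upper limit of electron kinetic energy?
120.2260 keV

Maximum energy transfer occurs at θ = 180° (backscattering).

Initial photon: E₀ = 245.4 keV → λ₀ = 5.0523 pm

Maximum Compton shift (at 180°):
Δλ_max = 2λ_C = 2 × 2.4263 = 4.8526 pm

Final wavelength:
λ' = 5.0523 + 4.8526 = 9.9050 pm

Minimum photon energy (maximum energy to electron):
E'_min = hc/λ' = 125.1740 keV

Maximum electron kinetic energy:
K_max = E₀ - E'_min = 245.4000 - 125.1740 = 120.2260 keV

(Intermediate values are shown rounded; full precision is carried through to the final answer.)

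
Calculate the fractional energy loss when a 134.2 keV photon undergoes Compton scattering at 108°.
0.2558 (or 25.58%)

Calculate initial and final photon energies:

Initial: E₀ = 134.2 keV → λ₀ = 9.2388 pm
Compton shift: Δλ = 3.1761 pm
Final wavelength: λ' = 12.4148 pm
Final energy: E' = 99.8677 keV

Fractional energy loss:
(E₀ - E')/E₀ = (134.2000 - 99.8677)/134.2000
= 34.3323/134.2000
= 0.2558
= 25.58%

(Intermediate values are shown rounded; full precision is carried through to the final answer.)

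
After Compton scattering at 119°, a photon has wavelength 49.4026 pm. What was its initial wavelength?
45.8000 pm

From λ' = λ + Δλ, we have λ = λ' - Δλ

First calculate the Compton shift:
Δλ = λ_C(1 - cos θ)
Δλ = 2.4263 × (1 - cos(119°))
Δλ = 2.4263 × 1.4848
Δλ = 3.6026 pm

Initial wavelength:
λ = λ' - Δλ
λ = 49.4026 - 3.6026
λ = 45.8000 pm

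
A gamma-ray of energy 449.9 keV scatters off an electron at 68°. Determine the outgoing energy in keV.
290.1426 keV

First convert energy to wavelength:
λ = hc/E, with hc ≈ 1239.842 keV·pm (i.e. 1239.842 eV·nm)

For E = 449.9 keV = 449900 eV:
λ = 1239.842 keV·pm / 449.9 keV
λ = 2.7558 pm

Calculate the Compton shift:
Δλ = λ_C(1 - cos(68°)) = 2.4263 × 0.6254
Δλ = 1.5174 pm

Final wavelength:
λ' = 2.7558 + 1.5174 = 4.2732 pm

Final energy:
E' = hc/λ' = 1239.842 / 4.2732 = 290.1426 keV

(Intermediate values are shown rounded; full precision is carried through to the final answer.)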